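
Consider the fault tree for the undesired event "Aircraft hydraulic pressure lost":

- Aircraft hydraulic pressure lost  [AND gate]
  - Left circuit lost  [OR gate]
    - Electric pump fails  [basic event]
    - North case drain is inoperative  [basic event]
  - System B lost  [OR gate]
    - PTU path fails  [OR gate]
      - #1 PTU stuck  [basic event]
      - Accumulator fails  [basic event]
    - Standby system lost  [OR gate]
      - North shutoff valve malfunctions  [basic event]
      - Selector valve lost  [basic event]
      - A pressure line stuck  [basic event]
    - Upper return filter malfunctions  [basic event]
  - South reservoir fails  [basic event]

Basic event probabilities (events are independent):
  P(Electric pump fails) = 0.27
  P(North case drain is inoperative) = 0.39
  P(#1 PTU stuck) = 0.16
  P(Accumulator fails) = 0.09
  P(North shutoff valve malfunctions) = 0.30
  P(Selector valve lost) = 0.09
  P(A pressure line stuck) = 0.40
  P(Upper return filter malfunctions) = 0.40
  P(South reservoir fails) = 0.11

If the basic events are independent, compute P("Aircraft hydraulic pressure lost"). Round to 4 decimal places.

P(Left circuit lost) [OR] = 1 − (1−0.27) × (1−0.39) = 0.554700
P(PTU path fails) [OR] = 1 − (1−0.16) × (1−0.09) = 0.235600
P(Standby system lost) [OR] = 1 − (1−0.30) × (1−0.09) × (1−0.40) = 0.617800
P(System B lost) [OR] = 1 − (1−0.235600) × (1−0.617800) × (1−0.40) = 0.824708
P(Aircraft hydraulic pressure lost) [AND] = 0.554700 × 0.824708 × 0.11 = 0.050321
Rounded to 4 decimal places: P(Aircraft hydraulic pressure lost) ≈ 0.0503.

0.0503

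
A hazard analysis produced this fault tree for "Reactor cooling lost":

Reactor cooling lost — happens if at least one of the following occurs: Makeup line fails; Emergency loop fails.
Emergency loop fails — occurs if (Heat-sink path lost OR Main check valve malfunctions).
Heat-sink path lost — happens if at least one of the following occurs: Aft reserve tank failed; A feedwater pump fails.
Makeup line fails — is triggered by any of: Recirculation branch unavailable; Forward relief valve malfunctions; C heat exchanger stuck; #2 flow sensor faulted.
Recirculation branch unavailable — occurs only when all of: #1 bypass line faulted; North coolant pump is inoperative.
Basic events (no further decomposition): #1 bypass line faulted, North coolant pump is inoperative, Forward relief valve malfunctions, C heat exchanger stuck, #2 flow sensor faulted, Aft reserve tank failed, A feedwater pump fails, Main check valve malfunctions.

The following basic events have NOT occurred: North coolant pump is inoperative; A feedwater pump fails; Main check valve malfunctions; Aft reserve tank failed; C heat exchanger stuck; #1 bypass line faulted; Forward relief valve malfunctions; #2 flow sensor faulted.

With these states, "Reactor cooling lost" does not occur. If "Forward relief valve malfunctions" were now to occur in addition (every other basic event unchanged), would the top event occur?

Yes

Counterfactual: set "Forward relief valve malfunctions" to occurred.
Recirculation branch unavailable [AND]: #1 bypass line faulted=not, North coolant pump is inoperative=not → not all inputs occur → does not occur.
Makeup line fails [OR]: Recirculation branch unavailable=not, Forward relief valve malfunctions=occurs, C heat exchanger stuck=not, #2 flow sensor faulted=not → at least one input occurs → occurs.
Heat-sink path lost [OR]: Aft reserve tank failed=not, A feedwater pump fails=not → no input occurs → does not occur.
Emergency loop fails [OR]: Heat-sink path lost=not, Main check valve malfunctions=not → no input occurs → does not occur.
Reactor cooling lost [OR]: Makeup line fails=occurs, Emergency loop fails=not → at least one input occurs → occurs.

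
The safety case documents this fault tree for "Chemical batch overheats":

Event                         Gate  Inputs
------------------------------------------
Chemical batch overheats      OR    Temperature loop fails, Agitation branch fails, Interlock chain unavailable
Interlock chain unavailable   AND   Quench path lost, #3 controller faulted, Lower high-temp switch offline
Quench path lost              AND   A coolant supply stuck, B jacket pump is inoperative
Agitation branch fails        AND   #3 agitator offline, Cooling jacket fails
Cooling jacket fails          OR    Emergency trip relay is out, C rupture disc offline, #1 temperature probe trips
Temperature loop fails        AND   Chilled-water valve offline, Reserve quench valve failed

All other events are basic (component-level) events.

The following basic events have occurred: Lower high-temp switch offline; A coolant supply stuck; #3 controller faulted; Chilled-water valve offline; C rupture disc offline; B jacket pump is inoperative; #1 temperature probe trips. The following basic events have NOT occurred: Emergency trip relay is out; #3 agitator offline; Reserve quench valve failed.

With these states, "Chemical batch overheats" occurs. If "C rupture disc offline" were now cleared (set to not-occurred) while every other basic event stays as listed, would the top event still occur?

Yes

Counterfactual: set "C rupture disc offline" to not occurred.
Temperature loop fails [AND]: Chilled-water valve offline=occurs, Reserve quench valve failed=not → not all inputs occur → does not occur.
Cooling jacket fails [OR]: Emergency trip relay is out=not, C rupture disc offline=not, #1 temperature probe trips=occurs → at least one input occurs → occurs.
Agitation branch fails [AND]: #3 agitator offline=not, Cooling jacket fails=occurs → not all inputs occur → does not occur.
Quench path lost [AND]: A coolant supply stuck=occurs, B jacket pump is inoperative=occurs → all inputs occur → occurs.
Interlock chain unavailable [AND]: Quench path lost=occurs, #3 controller faulted=occurs, Lower high-temp switch offline=occurs → all inputs occur → occurs.
Chemical batch overheats [OR]: Temperature loop fails=not, Agitation branch fails=not, Interlock chain unavailable=occurs → at least one input occurs → occurs.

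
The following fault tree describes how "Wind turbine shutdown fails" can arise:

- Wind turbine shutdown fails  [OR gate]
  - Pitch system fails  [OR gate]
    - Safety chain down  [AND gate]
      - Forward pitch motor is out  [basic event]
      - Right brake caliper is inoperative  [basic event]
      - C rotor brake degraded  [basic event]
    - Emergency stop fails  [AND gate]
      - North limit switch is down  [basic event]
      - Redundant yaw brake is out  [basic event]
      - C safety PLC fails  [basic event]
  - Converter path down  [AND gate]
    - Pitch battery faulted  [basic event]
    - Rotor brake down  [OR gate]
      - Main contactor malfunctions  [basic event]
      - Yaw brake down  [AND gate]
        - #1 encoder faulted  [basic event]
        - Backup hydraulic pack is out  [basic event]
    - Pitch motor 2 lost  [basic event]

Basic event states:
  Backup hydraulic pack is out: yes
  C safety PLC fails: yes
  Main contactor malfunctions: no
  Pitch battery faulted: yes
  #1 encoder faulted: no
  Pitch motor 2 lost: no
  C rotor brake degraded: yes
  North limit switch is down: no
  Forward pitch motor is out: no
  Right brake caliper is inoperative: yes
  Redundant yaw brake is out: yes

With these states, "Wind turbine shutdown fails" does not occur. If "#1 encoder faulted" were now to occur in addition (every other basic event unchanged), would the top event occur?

Counterfactual: set "#1 encoder faulted" to occurred.
Safety chain down [AND]: Forward pitch motor is out=not, Right brake caliper is inoperative=occurs, C rotor brake degraded=occurs → not all inputs occur → does not occur.
Emergency stop fails [AND]: North limit switch is down=not, Redundant yaw brake is out=occurs, C safety PLC fails=occurs → not all inputs occur → does not occur.
Pitch system fails [OR]: Safety chain down=not, Emergency stop fails=not → no input occurs → does not occur.
Yaw brake down [AND]: #1 encoder faulted=occurs, Backup hydraulic pack is out=occurs → all inputs occur → occurs.
Rotor brake down [OR]: Main contactor malfunctions=not, Yaw brake down=occurs → at least one input occurs → occurs.
Converter path down [AND]: Pitch battery faulted=occurs, Rotor brake down=occurs, Pitch motor 2 lost=not → not all inputs occur → does not occur.
Wind turbine shutdown fails [OR]: Pitch system fails=not, Converter path down=not → no input occurs → does not occur.

No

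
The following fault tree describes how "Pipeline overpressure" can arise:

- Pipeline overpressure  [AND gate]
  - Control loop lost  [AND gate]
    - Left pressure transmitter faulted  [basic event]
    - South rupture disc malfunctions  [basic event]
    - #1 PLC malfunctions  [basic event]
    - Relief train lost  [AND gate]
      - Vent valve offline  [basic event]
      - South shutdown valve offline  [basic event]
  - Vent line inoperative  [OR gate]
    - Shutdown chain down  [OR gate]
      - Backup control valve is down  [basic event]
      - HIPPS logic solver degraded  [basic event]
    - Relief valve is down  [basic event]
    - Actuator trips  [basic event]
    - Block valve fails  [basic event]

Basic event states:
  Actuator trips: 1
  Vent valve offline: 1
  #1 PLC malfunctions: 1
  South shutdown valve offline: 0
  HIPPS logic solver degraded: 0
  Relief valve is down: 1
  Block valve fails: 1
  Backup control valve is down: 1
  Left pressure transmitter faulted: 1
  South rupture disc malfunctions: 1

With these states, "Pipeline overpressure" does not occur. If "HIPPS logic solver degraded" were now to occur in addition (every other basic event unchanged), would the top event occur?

No

Counterfactual: set "HIPPS logic solver degraded" to occurred.
Relief train lost [AND]: Vent valve offline=occurs, South shutdown valve offline=not → not all inputs occur → does not occur.
Control loop lost [AND]: Left pressure transmitter faulted=occurs, South rupture disc malfunctions=occurs, #1 PLC malfunctions=occurs, Relief train lost=not → not all inputs occur → does not occur.
Shutdown chain down [OR]: Backup control valve is down=occurs, HIPPS logic solver degraded=occurs → at least one input occurs → occurs.
Vent line inoperative [OR]: Shutdown chain down=occurs, Relief valve is down=occurs, Actuator trips=occurs, Block valve fails=occurs → at least one input occurs → occurs.
Pipeline overpressure [AND]: Control loop lost=not, Vent line inoperative=occurs → not all inputs occur → does not occur.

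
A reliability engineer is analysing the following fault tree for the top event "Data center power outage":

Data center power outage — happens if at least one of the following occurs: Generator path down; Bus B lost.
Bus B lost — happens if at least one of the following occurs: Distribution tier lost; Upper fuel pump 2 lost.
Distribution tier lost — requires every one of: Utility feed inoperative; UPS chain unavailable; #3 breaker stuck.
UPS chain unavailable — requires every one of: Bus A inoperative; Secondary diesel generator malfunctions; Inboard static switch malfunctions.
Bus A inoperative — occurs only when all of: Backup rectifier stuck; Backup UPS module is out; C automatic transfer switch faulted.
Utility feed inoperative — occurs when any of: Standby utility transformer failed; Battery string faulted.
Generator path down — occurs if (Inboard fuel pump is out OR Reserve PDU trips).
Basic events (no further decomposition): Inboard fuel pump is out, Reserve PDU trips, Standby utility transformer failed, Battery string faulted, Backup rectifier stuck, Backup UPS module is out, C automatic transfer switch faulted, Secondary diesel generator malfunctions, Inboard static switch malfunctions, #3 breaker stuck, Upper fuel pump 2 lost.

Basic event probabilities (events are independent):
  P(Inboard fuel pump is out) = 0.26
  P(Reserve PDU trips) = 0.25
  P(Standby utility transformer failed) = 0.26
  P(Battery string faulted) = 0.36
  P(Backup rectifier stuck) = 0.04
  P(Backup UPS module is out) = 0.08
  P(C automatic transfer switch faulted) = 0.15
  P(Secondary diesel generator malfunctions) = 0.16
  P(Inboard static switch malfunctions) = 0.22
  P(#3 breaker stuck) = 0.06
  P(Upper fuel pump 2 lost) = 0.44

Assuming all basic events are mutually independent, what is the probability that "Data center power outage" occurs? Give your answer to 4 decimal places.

P(Generator path down) [OR] = 1 − (1−0.26) × (1−0.25) = 0.445000
P(Utility feed inoperative) [OR] = 1 − (1−0.26) × (1−0.36) = 0.526400
P(Bus A inoperative) [AND] = 0.04 × 0.08 × 0.15 = 0.000480
P(UPS chain unavailable) [AND] = 0.000480 × 0.16 × 0.22 = 0.000017
P(Distribution tier lost) [AND] = 0.526400 × 0.000017 × 0.06 = 0.000001
P(Bus B lost) [OR] = 1 − (1−0.000001) × (1−0.44) = 0.440001
P(Data center power outage) [OR] = 1 − (1−0.445000) × (1−0.440001) = 0.689201
Rounded to 4 decimal places: P(Data center power outage) ≈ 0.6892.

0.6892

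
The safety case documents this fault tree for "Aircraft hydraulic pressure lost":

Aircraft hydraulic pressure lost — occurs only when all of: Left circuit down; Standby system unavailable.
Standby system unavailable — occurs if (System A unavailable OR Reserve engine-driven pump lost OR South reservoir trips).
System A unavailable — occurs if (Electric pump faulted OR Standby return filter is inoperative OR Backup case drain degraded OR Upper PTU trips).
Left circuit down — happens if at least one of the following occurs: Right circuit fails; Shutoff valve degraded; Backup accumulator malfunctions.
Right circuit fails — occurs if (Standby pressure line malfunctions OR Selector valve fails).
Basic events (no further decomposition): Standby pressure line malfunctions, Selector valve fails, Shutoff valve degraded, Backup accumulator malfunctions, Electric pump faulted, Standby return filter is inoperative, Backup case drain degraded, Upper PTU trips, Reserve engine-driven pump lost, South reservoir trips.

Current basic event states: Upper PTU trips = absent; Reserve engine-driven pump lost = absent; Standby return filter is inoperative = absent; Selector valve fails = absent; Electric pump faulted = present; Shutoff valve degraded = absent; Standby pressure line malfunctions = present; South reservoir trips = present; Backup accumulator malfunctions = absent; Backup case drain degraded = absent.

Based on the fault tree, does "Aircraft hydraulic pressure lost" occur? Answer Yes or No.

Yes

Right circuit fails [OR]: Standby pressure line malfunctions=occurs, Selector valve fails=not → at least one input occurs → occurs.
Left circuit down [OR]: Right circuit fails=occurs, Shutoff valve degraded=not, Backup accumulator malfunctions=not → at least one input occurs → occurs.
System A unavailable [OR]: Electric pump faulted=occurs, Standby return filter is inoperative=not, Backup case drain degraded=not, Upper PTU trips=not → at least one input occurs → occurs.
Standby system unavailable [OR]: System A unavailable=occurs, Reserve engine-driven pump lost=not, South reservoir trips=occurs → at least one input occurs → occurs.
Aircraft hydraulic pressure lost [AND]: Left circuit down=occurs, Standby system unavailable=occurs → all inputs occur → occurs.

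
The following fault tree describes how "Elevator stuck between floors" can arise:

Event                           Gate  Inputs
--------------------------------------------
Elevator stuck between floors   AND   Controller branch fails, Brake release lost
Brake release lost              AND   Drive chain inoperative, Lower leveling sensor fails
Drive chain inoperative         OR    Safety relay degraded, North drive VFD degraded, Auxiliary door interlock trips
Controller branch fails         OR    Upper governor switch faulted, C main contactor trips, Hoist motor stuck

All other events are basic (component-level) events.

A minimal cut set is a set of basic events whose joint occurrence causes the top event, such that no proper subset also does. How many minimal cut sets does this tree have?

9

Controller branch fails [OR]: union of children's cut sets → 3 cut set(s).
Drive chain inoperative [OR]: union of children's cut sets → 3 cut set(s).
Brake release lost [AND]: one cut set from each child combined → 3 × 1 = 3 cut set(s).
Elevator stuck between floors [AND]: one cut set from each child combined → 3 × 3 = 9 cut set(s).
Minimal cut sets: {Lower leveling sensor fails, Safety relay degraded, Upper governor switch faulted}; {Lower leveling sensor fails, North drive VFD degraded, Upper governor switch faulted}; {Auxiliary door interlock trips, Lower leveling sensor fails, Upper governor switch faulted}; {C main contactor trips, Lower leveling sensor fails, Safety relay degraded}; {C main contactor trips, Lower leveling sensor fails, North drive VFD degraded}; {Auxiliary door interlock trips, C main contactor trips, Lower leveling sensor fails}; {Hoist motor stuck, Lower leveling sensor fails, Safety relay degraded}; {Hoist motor stuck, Lower leveling sensor fails, North drive VFD degraded}; {Auxiliary door interlock trips, Hoist motor stuck, Lower leveling sensor fails}.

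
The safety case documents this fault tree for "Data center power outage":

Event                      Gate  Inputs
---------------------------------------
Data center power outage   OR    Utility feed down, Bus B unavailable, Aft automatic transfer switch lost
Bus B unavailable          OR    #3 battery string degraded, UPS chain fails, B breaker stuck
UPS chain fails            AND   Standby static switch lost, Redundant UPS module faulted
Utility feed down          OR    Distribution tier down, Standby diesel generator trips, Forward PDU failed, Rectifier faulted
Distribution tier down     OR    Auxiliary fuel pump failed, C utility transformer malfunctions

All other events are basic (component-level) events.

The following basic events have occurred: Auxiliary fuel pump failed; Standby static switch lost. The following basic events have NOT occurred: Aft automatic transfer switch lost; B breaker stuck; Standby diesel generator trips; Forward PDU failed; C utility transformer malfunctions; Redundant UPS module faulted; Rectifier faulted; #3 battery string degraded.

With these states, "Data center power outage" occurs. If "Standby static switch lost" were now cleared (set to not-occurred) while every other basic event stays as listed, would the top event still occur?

Yes

Counterfactual: set "Standby static switch lost" to not occurred.
Distribution tier down [OR]: Auxiliary fuel pump failed=occurs, C utility transformer malfunctions=not → at least one input occurs → occurs.
Utility feed down [OR]: Distribution tier down=occurs, Standby diesel generator trips=not, Forward PDU failed=not, Rectifier faulted=not → at least one input occurs → occurs.
UPS chain fails [AND]: Standby static switch lost=not, Redundant UPS module faulted=not → not all inputs occur → does not occur.
Bus B unavailable [OR]: #3 battery string degraded=not, UPS chain fails=not, B breaker stuck=not → no input occurs → does not occur.
Data center power outage [OR]: Utility feed down=occurs, Bus B unavailable=not, Aft automatic transfer switch lost=not → at least one input occurs → occurs.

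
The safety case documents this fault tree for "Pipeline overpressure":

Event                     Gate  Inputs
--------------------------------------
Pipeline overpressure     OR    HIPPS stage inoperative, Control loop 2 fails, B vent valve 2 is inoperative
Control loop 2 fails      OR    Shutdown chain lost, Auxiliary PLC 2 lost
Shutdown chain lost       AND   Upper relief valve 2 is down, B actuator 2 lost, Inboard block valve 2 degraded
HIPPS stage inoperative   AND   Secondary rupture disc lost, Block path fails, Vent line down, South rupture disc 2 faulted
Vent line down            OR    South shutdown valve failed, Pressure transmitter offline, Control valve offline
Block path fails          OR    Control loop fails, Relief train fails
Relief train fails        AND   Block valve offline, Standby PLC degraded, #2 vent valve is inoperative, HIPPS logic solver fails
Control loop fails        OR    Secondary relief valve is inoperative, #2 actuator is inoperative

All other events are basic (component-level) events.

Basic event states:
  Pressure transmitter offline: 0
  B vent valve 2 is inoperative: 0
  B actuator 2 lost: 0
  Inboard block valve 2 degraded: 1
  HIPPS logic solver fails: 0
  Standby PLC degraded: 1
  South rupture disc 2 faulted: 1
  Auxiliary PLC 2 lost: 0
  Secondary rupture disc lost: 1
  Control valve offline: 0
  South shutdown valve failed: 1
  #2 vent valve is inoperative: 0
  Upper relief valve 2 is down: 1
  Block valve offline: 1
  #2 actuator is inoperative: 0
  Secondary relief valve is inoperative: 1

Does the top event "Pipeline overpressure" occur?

Yes

Control loop fails [OR]: Secondary relief valve is inoperative=occurs, #2 actuator is inoperative=not → at least one input occurs → occurs.
Relief train fails [AND]: Block valve offline=occurs, Standby PLC degraded=occurs, #2 vent valve is inoperative=not, HIPPS logic solver fails=not → not all inputs occur → does not occur.
Block path fails [OR]: Control loop fails=occurs, Relief train fails=not → at least one input occurs → occurs.
Vent line down [OR]: South shutdown valve failed=occurs, Pressure transmitter offline=not, Control valve offline=not → at least one input occurs → occurs.
HIPPS stage inoperative [AND]: Secondary rupture disc lost=occurs, Block path fails=occurs, Vent line down=occurs, South rupture disc 2 faulted=occurs → all inputs occur → occurs.
Shutdown chain lost [AND]: Upper relief valve 2 is down=occurs, B actuator 2 lost=not, Inboard block valve 2 degraded=occurs → not all inputs occur → does not occur.
Control loop 2 fails [OR]: Shutdown chain lost=not, Auxiliary PLC 2 lost=not → no input occurs → does not occur.
Pipeline overpressure [OR]: HIPPS stage inoperative=occurs, Control loop 2 fails=not, B vent valve 2 is inoperative=not → at least one input occurs → occurs.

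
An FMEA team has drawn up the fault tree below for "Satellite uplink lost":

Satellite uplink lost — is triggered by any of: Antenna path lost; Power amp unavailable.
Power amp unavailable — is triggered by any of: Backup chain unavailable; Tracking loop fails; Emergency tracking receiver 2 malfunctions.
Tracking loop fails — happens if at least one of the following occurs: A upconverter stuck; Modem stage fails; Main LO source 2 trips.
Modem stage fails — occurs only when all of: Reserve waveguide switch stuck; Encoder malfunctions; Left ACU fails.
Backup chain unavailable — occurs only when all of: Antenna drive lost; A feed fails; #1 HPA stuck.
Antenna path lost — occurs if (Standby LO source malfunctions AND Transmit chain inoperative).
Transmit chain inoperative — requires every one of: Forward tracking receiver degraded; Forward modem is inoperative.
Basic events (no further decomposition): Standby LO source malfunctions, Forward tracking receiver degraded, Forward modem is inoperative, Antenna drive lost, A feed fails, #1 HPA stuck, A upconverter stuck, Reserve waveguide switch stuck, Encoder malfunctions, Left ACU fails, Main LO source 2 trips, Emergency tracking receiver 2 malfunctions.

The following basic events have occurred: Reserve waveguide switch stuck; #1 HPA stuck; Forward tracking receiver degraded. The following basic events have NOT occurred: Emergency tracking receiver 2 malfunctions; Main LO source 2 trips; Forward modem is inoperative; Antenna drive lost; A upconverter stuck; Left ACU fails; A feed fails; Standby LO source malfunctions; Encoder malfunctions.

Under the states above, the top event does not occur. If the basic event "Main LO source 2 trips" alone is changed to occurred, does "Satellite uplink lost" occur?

Yes

Counterfactual: set "Main LO source 2 trips" to occurred.
Transmit chain inoperative [AND]: Forward tracking receiver degraded=occurs, Forward modem is inoperative=not → not all inputs occur → does not occur.
Antenna path lost [AND]: Standby LO source malfunctions=not, Transmit chain inoperative=not → not all inputs occur → does not occur.
Backup chain unavailable [AND]: Antenna drive lost=not, A feed fails=not, #1 HPA stuck=occurs → not all inputs occur → does not occur.
Modem stage fails [AND]: Reserve waveguide switch stuck=occurs, Encoder malfunctions=not, Left ACU fails=not → not all inputs occur → does not occur.
Tracking loop fails [OR]: A upconverter stuck=not, Modem stage fails=not, Main LO source 2 trips=occurs → at least one input occurs → occurs.
Power amp unavailable [OR]: Backup chain unavailable=not, Tracking loop fails=occurs, Emergency tracking receiver 2 malfunctions=not → at least one input occurs → occurs.
Satellite uplink lost [OR]: Antenna path lost=not, Power amp unavailable=occurs → at least one input occurs → occurs.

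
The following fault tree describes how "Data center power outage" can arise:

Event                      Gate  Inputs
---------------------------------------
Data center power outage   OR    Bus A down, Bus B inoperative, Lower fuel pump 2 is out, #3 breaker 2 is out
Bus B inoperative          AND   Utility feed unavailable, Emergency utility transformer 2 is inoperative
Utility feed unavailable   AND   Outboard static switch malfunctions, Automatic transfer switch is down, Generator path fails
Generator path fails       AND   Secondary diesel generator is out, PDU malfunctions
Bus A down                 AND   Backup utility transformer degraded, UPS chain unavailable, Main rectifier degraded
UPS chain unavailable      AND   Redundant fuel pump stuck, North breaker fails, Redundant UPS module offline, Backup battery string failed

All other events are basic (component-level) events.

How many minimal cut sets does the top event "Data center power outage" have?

UPS chain unavailable [AND]: one cut set from each child combined → 1 × 1 × 1 × 1 = 1 cut set(s).
Bus A down [AND]: one cut set from each child combined → 1 × 1 × 1 = 1 cut set(s).
Generator path fails [AND]: one cut set from each child combined → 1 × 1 = 1 cut set(s).
Utility feed unavailable [AND]: one cut set from each child combined → 1 × 1 × 1 = 1 cut set(s).
Bus B inoperative [AND]: one cut set from each child combined → 1 × 1 = 1 cut set(s).
Data center power outage [OR]: union of children's cut sets → 4 cut set(s).
Minimal cut sets: {Backup battery string failed, Backup utility transformer degraded, Main rectifier degraded, North breaker fails, Redundant UPS module offline, Redundant fuel pump stuck}; {Automatic transfer switch is down, Emergency utility transformer 2 is inoperative, Outboard static switch malfunctions, PDU malfunctions, Secondary diesel generator is out}; {Lower fuel pump 2 is out}; {#3 breaker 2 is out}.

4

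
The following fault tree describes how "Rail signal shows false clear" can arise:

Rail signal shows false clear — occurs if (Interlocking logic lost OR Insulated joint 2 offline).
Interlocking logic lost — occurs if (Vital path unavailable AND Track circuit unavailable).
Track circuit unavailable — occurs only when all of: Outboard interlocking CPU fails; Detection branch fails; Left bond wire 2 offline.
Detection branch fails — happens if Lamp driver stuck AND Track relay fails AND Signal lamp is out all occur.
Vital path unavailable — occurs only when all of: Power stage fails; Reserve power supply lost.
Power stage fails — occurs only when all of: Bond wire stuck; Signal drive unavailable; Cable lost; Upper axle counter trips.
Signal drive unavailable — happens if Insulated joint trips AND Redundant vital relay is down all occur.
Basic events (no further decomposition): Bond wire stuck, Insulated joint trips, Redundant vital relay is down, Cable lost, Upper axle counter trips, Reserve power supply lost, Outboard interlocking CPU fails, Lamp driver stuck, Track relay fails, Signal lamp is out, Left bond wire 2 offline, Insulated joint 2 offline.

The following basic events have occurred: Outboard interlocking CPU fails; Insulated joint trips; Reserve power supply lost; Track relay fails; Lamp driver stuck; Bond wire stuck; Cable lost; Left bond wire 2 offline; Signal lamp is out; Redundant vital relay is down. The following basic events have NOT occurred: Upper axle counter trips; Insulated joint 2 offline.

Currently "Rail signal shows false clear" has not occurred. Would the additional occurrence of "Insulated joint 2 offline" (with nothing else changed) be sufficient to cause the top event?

Yes

Counterfactual: set "Insulated joint 2 offline" to occurred.
Signal drive unavailable [AND]: Insulated joint trips=occurs, Redundant vital relay is down=occurs → all inputs occur → occurs.
Power stage fails [AND]: Bond wire stuck=occurs, Signal drive unavailable=occurs, Cable lost=occurs, Upper axle counter trips=not → not all inputs occur → does not occur.
Vital path unavailable [AND]: Power stage fails=not, Reserve power supply lost=occurs → not all inputs occur → does not occur.
Detection branch fails [AND]: Lamp driver stuck=occurs, Track relay fails=occurs, Signal lamp is out=occurs → all inputs occur → occurs.
Track circuit unavailable [AND]: Outboard interlocking CPU fails=occurs, Detection branch fails=occurs, Left bond wire 2 offline=occurs → all inputs occur → occurs.
Interlocking logic lost [AND]: Vital path unavailable=not, Track circuit unavailable=occurs → not all inputs occur → does not occur.
Rail signal shows false clear [OR]: Interlocking logic lost=not, Insulated joint 2 offline=occurs → at least one input occurs → occurs.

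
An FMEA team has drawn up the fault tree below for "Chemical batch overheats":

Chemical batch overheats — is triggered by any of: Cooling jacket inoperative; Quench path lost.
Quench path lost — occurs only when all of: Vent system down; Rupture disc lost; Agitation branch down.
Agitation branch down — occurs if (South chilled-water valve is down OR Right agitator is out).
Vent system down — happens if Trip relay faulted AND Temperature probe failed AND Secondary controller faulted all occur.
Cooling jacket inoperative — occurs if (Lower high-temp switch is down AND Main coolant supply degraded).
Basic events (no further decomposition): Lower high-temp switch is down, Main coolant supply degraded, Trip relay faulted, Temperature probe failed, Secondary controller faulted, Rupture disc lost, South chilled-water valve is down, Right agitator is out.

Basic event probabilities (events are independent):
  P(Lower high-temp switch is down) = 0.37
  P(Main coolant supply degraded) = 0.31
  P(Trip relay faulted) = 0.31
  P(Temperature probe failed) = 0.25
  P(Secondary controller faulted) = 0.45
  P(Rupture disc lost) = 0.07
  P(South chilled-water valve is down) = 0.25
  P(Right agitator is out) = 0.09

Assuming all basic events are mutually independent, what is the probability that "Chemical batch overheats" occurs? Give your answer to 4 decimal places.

0.1154

P(Cooling jacket inoperative) [AND] = 0.37 × 0.31 = 0.114700
P(Vent system down) [AND] = 0.31 × 0.25 × 0.45 = 0.034875
P(Agitation branch down) [OR] = 1 − (1−0.25) × (1−0.09) = 0.317500
P(Quench path lost) [AND] = 0.034875 × 0.07 × 0.317500 = 0.000775
P(Chemical batch overheats) [OR] = 1 − (1−0.114700) × (1−0.000775) = 0.115386
Rounded to 4 decimal places: P(Chemical batch overheats) ≈ 0.1154.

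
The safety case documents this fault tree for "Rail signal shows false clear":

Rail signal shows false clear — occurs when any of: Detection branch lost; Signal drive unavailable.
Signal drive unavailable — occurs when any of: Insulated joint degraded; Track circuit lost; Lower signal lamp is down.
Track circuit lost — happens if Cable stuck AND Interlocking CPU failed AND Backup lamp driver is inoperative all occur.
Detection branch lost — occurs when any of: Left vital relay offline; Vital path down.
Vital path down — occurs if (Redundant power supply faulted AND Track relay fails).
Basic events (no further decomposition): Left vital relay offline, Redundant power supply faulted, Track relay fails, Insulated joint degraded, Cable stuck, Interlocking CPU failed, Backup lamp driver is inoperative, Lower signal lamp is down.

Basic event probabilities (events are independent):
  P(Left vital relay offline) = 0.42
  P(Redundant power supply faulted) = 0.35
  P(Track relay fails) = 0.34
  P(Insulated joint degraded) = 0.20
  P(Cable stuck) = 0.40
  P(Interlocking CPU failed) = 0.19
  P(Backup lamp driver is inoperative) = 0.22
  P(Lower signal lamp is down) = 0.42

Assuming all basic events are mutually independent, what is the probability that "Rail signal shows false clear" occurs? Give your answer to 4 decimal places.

P(Vital path down) [AND] = 0.35 × 0.34 = 0.119000
P(Detection branch lost) [OR] = 1 − (1−0.42) × (1−0.119000) = 0.489020
P(Track circuit lost) [AND] = 0.40 × 0.19 × 0.22 = 0.016720
P(Signal drive unavailable) [OR] = 1 − (1−0.20) × (1−0.016720) × (1−0.42) = 0.543758
P(Rail signal shows false clear) [OR] = 1 − (1−0.489020) × (1−0.543758) = 0.766869
Rounded to 4 decimal places: P(Rail signal shows false clear) ≈ 0.7669.

0.7669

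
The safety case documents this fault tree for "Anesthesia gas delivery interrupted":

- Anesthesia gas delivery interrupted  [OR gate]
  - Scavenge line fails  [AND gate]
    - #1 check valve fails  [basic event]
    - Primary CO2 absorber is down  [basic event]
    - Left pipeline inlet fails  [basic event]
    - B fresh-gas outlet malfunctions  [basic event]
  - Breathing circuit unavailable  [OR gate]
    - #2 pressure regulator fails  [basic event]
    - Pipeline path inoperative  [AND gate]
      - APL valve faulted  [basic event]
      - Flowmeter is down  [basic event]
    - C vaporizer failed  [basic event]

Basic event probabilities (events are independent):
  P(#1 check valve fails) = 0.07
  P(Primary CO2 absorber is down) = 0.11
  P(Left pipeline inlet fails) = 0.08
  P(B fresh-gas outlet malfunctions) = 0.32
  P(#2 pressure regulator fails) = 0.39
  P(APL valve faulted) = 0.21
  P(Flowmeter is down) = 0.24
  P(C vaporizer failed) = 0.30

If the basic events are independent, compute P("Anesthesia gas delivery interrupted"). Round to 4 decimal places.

P(Scavenge line fails) [AND] = 0.07 × 0.11 × 0.08 × 0.32 = 0.000197
P(Pipeline path inoperative) [AND] = 0.21 × 0.24 = 0.050400
P(Breathing circuit unavailable) [OR] = 1 − (1−0.39) × (1−0.050400) × (1−0.30) = 0.594521
P(Anesthesia gas delivery interrupted) [OR] = 1 − (1−0.000197) × (1−0.594521) = 0.594601
Rounded to 4 decimal places: P(Anesthesia gas delivery interrupted) ≈ 0.5946.

0.5946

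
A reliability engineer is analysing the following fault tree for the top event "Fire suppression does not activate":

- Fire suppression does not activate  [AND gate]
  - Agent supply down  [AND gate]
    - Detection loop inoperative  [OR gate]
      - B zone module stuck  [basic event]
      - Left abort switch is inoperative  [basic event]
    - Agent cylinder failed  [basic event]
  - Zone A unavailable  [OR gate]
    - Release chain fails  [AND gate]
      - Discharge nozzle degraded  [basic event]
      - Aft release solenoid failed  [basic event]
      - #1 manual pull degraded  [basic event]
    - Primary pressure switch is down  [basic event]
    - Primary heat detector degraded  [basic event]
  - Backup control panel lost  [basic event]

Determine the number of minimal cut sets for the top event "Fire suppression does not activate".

6

Detection loop inoperative [OR]: union of children's cut sets → 2 cut set(s).
Agent supply down [AND]: one cut set from each child combined → 2 × 1 = 2 cut set(s).
Release chain fails [AND]: one cut set from each child combined → 1 × 1 × 1 = 1 cut set(s).
Zone A unavailable [OR]: union of children's cut sets → 3 cut set(s).
Fire suppression does not activate [AND]: one cut set from each child combined → 2 × 3 × 1 = 6 cut set(s).
Minimal cut sets: {#1 manual pull degraded, Aft release solenoid failed, Agent cylinder failed, B zone module stuck, Backup control panel lost, Discharge nozzle degraded}; {Agent cylinder failed, B zone module stuck, Backup control panel lost, Primary pressure switch is down}; {Agent cylinder failed, B zone module stuck, Backup control panel lost, Primary heat detector degraded}; {#1 manual pull degraded, Aft release solenoid failed, Agent cylinder failed, Backup control panel lost, Discharge nozzle degraded, Left abort switch is inoperative}; {Agent cylinder failed, Backup control panel lost, Left abort switch is inoperative, Primary pressure switch is down}; {Agent cylinder failed, Backup control panel lost, Left abort switch is inoperative, Primary heat detector degraded}.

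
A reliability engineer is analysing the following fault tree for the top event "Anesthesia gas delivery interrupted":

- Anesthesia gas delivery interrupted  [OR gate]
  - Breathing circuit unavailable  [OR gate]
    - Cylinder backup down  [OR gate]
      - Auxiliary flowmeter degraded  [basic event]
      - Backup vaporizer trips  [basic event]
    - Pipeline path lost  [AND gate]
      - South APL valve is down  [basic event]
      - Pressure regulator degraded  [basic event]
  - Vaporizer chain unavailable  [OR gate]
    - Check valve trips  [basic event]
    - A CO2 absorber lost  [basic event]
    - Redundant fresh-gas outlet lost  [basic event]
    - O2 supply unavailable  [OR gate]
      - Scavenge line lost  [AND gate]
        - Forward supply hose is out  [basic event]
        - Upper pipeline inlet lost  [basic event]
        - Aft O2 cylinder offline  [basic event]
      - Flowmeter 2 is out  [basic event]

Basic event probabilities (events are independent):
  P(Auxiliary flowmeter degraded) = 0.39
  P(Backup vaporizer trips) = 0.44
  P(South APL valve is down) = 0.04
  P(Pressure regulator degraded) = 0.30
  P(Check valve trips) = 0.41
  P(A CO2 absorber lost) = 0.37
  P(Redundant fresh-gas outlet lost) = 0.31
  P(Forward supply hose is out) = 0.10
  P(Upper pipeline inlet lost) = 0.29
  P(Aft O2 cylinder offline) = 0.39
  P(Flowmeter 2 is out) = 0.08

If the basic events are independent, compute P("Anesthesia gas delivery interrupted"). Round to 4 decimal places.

0.9213

P(Cylinder backup down) [OR] = 1 − (1−0.39) × (1−0.44) = 0.658400
P(Pipeline path lost) [AND] = 0.04 × 0.30 = 0.012000
P(Breathing circuit unavailable) [OR] = 1 − (1−0.658400) × (1−0.012000) = 0.662499
P(Scavenge line lost) [AND] = 0.10 × 0.29 × 0.39 = 0.011310
P(O2 supply unavailable) [OR] = 1 − (1−0.011310) × (1−0.08) = 0.090405
P(Vaporizer chain unavailable) [OR] = 1 − (1−0.41) × (1−0.37) × (1−0.31) × (1−0.090405) = 0.766713
P(Anesthesia gas delivery interrupted) [OR] = 1 − (1−0.662499) × (1−0.766713) = 0.921265
Rounded to 4 decimal places: P(Anesthesia gas delivery interrupted) ≈ 0.9213.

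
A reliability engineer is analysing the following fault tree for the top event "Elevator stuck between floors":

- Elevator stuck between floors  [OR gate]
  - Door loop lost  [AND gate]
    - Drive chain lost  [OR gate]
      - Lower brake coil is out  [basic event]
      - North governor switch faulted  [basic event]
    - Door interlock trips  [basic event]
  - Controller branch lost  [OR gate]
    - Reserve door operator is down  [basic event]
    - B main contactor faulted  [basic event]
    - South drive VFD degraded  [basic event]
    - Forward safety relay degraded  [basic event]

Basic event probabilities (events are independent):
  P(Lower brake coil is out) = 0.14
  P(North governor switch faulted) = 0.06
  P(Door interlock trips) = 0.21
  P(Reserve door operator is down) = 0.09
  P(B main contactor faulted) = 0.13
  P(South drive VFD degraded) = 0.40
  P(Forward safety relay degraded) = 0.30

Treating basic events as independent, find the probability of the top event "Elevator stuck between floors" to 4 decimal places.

P(Drive chain lost) [OR] = 1 − (1−0.14) × (1−0.06) = 0.191600
P(Door loop lost) [AND] = 0.191600 × 0.21 = 0.040236
P(Controller branch lost) [OR] = 1 − (1−0.09) × (1−0.13) × (1−0.40) × (1−0.30) = 0.667486
P(Elevator stuck between floors) [OR] = 1 − (1−0.040236) × (1−0.667486) = 0.680865
Rounded to 4 decimal places: P(Elevator stuck between floors) ≈ 0.6809.

0.6809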